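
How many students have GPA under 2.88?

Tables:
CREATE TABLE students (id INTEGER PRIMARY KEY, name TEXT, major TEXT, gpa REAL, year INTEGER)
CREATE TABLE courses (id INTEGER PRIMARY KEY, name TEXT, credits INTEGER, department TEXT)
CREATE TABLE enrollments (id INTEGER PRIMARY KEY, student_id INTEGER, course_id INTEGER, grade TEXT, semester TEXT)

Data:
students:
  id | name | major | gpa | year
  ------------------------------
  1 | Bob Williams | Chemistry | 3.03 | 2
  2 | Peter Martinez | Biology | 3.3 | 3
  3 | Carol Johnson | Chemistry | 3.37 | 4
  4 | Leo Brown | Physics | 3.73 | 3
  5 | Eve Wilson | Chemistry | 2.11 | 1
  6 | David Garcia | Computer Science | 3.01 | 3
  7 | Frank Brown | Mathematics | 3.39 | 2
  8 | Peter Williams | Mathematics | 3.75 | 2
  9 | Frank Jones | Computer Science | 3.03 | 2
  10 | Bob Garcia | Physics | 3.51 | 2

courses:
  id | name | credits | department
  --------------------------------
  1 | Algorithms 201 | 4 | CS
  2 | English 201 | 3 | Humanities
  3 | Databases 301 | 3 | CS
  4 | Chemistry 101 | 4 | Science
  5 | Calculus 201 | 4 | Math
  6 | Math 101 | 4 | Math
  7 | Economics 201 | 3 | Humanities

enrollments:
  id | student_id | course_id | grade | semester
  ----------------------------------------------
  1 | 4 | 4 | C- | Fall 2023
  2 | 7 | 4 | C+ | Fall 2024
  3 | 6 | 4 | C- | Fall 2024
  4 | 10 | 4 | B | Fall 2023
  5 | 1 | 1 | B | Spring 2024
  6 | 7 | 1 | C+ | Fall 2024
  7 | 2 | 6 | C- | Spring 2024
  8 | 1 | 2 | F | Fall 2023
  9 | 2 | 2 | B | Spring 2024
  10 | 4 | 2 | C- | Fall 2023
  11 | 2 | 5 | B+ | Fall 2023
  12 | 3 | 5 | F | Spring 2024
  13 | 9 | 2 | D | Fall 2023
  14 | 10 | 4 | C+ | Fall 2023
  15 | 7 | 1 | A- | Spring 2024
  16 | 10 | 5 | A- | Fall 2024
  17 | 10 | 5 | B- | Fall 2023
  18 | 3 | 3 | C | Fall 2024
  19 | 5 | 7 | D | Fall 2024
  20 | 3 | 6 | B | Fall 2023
SELECT COUNT(*) FROM students WHERE gpa < 2.88

Execution result:
1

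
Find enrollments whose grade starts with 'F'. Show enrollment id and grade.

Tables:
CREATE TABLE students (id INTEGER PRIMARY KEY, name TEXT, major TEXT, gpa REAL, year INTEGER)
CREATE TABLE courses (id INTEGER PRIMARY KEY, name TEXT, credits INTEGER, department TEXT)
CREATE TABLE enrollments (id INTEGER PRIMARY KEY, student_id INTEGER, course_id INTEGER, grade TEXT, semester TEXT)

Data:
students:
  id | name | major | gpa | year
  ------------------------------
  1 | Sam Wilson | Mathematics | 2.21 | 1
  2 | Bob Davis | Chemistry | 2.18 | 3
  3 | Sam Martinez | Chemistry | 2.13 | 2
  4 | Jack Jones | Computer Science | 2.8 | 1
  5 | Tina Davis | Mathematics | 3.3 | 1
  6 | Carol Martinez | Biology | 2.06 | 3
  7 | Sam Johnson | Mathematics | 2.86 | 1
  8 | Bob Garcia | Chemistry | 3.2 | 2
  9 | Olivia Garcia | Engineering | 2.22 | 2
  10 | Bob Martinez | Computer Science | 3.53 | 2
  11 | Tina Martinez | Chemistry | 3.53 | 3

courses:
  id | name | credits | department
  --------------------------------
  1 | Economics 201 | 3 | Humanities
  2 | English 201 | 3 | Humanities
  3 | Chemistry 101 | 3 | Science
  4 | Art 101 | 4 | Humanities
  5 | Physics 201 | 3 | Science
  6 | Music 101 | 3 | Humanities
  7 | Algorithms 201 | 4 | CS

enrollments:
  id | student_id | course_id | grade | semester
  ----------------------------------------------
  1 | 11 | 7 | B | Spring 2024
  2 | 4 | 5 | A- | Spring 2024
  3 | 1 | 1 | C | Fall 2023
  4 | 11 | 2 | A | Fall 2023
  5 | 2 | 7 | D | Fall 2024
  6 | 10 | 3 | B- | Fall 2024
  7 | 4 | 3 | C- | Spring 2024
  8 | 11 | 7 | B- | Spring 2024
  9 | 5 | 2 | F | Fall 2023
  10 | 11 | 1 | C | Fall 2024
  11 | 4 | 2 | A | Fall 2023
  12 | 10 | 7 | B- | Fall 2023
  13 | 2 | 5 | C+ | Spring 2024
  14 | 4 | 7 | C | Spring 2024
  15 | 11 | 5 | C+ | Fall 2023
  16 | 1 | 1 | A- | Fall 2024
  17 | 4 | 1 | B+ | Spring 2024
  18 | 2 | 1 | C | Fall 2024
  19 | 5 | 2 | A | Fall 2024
SELECT id, grade FROM enrollments WHERE grade LIKE 'F%'

Execution result:
id | grade
9 | F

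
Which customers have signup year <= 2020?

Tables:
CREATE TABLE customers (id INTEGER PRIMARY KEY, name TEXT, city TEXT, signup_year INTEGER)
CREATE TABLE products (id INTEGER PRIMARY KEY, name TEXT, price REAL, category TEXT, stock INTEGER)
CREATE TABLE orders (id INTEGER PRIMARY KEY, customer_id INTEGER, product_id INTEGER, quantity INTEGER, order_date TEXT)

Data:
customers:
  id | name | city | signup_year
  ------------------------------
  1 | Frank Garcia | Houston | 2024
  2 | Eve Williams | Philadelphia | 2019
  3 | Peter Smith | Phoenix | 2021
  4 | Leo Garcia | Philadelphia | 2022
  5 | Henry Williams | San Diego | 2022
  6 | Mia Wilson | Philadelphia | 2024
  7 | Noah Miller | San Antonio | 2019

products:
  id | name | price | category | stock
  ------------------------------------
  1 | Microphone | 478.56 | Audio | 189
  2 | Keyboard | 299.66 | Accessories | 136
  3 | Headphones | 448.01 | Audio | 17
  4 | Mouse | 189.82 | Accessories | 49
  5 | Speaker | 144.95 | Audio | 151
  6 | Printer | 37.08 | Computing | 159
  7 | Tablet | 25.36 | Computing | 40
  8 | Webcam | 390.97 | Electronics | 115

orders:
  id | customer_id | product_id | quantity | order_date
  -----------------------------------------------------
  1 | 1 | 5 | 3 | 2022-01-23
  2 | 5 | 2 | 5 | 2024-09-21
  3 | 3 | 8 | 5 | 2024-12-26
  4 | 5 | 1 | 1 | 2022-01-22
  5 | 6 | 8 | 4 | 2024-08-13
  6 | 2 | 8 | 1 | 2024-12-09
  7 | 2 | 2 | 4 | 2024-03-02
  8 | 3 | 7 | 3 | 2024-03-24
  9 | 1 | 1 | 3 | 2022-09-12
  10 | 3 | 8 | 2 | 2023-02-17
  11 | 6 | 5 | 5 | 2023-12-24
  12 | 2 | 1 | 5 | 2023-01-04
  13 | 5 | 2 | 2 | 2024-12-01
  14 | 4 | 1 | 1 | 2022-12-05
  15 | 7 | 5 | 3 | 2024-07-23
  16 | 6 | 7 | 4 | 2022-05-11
SELECT name, signup_year FROM customers WHERE signup_year <= 2020

Execution result:
name | signup_year
Eve Williams | 2019
Noah Miller | 2019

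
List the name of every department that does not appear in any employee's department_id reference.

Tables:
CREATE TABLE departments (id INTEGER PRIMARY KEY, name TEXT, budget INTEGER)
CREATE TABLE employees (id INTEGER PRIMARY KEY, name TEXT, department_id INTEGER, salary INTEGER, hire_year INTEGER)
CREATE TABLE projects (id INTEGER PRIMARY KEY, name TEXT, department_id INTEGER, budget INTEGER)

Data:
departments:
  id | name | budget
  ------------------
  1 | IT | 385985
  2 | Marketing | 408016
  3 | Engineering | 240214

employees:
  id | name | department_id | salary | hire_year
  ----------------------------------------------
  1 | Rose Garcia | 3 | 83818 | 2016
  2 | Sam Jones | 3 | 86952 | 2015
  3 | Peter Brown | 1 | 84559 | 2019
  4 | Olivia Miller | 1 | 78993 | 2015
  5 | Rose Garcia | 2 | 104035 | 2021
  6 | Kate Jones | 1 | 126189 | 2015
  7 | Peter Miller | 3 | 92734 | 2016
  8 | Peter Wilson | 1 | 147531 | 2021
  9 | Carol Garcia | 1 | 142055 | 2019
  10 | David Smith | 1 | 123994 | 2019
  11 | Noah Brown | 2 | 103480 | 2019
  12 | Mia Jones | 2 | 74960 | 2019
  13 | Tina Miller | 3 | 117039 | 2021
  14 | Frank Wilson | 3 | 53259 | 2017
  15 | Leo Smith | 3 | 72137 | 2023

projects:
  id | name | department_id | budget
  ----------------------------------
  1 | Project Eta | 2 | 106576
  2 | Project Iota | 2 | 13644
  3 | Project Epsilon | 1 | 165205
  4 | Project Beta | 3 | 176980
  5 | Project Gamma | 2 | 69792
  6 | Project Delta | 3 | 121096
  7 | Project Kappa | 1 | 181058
SELECT p.name FROM departments p LEFT JOIN employees c ON c.department_id = p.id WHERE c.id IS NULL

Execution result:
(no rows)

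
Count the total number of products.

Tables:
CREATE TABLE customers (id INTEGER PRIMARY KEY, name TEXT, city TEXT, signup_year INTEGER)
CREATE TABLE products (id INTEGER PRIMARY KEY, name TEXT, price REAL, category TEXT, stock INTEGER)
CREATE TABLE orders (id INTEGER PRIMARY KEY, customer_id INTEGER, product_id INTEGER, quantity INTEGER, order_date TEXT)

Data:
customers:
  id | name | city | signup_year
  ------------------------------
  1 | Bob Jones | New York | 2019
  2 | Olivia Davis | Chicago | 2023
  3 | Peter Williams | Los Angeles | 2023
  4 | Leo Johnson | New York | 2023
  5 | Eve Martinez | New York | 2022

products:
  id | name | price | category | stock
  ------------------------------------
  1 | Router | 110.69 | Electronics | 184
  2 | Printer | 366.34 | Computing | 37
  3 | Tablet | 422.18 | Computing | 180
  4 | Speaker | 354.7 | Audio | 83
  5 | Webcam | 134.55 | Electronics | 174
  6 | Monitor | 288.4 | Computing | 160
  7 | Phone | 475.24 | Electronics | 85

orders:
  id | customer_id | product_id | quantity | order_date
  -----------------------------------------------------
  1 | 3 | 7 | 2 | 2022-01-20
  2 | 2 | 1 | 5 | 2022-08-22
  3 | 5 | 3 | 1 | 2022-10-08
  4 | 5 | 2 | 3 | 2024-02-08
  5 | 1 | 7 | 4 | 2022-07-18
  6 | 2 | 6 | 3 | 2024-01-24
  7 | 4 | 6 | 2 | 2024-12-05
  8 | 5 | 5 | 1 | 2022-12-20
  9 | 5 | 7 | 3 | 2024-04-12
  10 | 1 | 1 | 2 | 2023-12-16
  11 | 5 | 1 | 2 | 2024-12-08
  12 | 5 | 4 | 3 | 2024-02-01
SELECT COUNT(*) FROM products

Execution result:
7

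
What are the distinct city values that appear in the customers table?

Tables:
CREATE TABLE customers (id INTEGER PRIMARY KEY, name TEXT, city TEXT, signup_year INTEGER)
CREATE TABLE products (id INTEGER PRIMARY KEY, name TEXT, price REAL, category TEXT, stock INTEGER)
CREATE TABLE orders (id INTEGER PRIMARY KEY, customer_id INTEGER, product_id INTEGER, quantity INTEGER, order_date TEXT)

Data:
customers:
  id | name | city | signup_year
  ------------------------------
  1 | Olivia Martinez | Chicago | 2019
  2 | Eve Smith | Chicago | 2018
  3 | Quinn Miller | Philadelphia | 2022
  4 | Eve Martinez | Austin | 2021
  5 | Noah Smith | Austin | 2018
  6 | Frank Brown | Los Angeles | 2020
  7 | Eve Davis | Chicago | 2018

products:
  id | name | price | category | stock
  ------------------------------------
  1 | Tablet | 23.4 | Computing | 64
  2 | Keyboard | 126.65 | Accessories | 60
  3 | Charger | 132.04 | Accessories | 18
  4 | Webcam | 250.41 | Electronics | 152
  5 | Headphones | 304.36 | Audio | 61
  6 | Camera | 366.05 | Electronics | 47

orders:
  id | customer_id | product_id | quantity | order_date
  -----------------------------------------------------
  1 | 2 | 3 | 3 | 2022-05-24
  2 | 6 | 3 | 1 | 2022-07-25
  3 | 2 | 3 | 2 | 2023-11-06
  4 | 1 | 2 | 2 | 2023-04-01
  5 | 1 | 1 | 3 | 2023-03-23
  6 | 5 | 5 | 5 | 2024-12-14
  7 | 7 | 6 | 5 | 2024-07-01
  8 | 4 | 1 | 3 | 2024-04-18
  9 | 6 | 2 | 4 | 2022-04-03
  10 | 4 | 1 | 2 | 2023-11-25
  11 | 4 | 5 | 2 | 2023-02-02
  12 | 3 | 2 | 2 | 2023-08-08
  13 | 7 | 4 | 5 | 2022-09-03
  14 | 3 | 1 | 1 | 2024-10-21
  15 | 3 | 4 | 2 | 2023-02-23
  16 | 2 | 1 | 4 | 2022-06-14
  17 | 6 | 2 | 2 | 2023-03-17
SELECT DISTINCT city FROM customers

Execution result:
city
Chicago
Philadelphia
Austin
Los Angeles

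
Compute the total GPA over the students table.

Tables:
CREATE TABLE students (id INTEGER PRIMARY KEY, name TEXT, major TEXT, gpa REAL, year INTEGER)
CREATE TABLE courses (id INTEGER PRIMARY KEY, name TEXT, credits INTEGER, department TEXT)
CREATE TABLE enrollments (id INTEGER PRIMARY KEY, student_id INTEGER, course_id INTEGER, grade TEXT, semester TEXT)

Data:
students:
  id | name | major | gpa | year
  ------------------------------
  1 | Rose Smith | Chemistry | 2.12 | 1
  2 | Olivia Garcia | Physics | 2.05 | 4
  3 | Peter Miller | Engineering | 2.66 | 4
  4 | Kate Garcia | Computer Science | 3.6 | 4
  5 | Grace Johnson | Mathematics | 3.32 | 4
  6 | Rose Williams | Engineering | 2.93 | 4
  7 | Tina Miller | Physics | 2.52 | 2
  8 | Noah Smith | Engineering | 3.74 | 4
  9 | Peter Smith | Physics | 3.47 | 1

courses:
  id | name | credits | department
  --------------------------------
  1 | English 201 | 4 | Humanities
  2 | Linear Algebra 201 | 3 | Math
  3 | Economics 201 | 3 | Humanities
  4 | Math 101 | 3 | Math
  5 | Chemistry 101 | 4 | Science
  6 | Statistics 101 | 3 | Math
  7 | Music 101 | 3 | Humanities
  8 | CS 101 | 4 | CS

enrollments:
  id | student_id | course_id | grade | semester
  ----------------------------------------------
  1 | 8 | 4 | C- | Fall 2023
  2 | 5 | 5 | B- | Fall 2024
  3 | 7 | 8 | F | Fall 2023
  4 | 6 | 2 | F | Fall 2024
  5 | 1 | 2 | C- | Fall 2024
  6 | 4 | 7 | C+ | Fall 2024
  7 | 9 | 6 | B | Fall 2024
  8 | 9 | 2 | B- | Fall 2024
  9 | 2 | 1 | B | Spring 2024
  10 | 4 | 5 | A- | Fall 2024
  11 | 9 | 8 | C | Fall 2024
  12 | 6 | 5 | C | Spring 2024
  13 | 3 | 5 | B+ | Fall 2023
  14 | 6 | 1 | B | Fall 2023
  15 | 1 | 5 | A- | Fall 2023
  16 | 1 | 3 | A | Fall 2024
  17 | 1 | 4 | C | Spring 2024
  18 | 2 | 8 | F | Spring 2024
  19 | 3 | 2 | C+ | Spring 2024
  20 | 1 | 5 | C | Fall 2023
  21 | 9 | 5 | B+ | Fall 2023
SELECT SUM(gpa) FROM students

Execution result:
26.41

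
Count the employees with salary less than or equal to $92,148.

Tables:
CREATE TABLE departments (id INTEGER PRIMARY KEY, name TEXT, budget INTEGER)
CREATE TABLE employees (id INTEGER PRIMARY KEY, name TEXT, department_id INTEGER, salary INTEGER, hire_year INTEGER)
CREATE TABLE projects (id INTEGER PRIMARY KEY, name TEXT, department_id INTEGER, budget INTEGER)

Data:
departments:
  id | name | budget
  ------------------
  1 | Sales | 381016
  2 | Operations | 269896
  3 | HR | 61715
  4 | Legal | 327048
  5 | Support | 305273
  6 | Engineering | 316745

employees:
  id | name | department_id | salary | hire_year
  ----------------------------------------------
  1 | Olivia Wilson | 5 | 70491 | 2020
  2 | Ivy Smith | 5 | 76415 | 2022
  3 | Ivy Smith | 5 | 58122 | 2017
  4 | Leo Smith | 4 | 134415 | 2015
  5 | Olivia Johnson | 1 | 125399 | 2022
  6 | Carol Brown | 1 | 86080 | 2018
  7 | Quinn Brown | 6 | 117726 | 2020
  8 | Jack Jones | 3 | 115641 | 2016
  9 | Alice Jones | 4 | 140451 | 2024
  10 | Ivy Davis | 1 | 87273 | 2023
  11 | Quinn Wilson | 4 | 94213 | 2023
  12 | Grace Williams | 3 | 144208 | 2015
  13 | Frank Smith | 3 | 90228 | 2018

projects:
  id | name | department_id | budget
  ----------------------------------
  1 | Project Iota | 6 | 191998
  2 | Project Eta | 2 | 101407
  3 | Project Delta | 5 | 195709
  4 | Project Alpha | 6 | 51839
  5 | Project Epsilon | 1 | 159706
SELECT COUNT(*) FROM employees WHERE salary <= 92148

Execution result:
6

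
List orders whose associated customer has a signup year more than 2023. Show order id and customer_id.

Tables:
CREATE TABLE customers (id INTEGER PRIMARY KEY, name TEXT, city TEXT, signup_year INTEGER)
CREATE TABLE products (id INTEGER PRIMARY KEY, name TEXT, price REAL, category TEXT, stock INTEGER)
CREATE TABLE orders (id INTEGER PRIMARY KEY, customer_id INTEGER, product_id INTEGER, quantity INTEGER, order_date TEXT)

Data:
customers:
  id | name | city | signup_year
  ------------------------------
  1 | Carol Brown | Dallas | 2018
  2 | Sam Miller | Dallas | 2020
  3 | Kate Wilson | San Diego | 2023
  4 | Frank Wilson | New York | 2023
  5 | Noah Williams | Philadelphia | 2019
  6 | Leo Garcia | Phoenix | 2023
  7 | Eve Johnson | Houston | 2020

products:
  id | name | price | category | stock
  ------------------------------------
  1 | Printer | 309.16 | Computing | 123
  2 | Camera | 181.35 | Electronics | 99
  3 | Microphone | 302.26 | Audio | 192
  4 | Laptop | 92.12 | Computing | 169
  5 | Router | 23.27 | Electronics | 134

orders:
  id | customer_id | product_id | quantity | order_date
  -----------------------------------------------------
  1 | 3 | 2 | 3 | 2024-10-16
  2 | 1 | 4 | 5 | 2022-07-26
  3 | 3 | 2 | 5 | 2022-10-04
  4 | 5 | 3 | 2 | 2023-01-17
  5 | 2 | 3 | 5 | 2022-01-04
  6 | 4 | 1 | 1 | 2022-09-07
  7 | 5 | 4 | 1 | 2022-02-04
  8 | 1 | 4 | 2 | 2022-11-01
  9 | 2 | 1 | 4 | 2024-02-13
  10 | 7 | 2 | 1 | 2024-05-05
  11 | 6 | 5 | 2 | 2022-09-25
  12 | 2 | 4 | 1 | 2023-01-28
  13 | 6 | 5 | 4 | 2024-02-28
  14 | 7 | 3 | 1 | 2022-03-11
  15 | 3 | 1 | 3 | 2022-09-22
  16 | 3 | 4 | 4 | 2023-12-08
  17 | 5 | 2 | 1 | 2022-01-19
SELECT id, customer_id FROM orders WHERE customer_id IN (SELECT id FROM customers WHERE signup_year > 2023)

Execution result:
(no rows)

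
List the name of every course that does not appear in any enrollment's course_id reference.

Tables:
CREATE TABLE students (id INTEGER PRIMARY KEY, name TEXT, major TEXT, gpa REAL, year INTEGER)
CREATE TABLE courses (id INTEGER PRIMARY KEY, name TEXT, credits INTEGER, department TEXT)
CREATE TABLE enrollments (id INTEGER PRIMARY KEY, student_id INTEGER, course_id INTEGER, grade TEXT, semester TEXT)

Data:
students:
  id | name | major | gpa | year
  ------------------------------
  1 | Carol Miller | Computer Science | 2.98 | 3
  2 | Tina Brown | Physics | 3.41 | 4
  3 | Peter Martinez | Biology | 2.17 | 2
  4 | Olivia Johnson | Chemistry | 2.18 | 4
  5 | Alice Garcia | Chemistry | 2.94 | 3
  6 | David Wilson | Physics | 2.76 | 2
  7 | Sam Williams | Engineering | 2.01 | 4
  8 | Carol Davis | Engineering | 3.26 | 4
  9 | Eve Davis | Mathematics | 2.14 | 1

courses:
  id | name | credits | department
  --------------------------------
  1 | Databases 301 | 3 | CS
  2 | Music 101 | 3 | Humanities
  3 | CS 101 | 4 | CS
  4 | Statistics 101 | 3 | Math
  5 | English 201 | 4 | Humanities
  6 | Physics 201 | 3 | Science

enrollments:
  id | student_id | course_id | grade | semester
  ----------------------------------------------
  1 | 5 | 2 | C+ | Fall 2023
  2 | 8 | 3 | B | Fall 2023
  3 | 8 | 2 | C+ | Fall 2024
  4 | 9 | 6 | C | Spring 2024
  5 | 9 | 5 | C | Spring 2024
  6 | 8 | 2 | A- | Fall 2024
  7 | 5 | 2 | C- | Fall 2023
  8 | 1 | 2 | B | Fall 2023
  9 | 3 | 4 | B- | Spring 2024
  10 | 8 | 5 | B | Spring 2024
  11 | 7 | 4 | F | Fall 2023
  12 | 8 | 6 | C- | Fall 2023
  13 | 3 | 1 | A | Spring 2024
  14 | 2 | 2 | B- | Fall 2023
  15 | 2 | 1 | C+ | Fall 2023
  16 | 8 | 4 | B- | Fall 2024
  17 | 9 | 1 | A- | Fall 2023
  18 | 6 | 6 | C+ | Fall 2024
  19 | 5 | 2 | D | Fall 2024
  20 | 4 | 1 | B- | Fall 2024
SELECT p.name FROM courses p LEFT JOIN enrollments c ON c.course_id = p.id WHERE c.id IS NULL

Execution result:
(no rows)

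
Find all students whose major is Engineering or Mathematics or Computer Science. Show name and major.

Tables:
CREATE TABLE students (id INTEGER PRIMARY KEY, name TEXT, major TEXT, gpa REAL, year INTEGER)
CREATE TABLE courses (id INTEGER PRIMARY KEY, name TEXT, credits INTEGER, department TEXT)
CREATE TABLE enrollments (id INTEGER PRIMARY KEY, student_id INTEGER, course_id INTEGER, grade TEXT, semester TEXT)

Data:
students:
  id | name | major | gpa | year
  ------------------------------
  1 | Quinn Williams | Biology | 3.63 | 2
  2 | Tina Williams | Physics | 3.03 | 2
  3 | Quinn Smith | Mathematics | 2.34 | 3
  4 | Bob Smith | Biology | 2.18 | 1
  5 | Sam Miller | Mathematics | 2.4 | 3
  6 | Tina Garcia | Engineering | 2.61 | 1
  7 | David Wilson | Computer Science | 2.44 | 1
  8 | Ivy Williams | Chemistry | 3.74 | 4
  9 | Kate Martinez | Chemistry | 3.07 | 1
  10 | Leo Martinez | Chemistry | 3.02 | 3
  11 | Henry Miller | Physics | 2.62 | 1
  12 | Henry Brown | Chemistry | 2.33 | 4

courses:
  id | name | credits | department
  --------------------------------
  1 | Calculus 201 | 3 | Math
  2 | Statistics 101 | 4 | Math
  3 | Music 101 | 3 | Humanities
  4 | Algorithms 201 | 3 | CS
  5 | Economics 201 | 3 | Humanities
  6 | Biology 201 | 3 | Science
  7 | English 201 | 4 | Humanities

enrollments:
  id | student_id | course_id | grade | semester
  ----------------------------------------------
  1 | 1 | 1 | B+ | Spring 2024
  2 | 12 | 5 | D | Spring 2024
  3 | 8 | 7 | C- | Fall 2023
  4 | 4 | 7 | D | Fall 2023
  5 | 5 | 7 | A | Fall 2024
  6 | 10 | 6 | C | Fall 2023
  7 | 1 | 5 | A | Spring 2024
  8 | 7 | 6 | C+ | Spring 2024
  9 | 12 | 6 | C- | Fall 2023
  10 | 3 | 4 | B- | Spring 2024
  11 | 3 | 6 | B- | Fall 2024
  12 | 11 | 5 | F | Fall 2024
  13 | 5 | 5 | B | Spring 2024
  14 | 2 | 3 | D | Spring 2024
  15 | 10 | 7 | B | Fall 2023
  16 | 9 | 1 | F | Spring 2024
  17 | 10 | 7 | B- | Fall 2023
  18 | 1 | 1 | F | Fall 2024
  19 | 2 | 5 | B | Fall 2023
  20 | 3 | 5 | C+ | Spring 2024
SELECT name, major FROM students WHERE major IN ('Engineering', 'Mathematics', 'Computer Science')

Execution result:
name | major
Quinn Smith | Mathematics
Sam Miller | Mathematics
Tina Garcia | Engineering
David Wilson | Computer Science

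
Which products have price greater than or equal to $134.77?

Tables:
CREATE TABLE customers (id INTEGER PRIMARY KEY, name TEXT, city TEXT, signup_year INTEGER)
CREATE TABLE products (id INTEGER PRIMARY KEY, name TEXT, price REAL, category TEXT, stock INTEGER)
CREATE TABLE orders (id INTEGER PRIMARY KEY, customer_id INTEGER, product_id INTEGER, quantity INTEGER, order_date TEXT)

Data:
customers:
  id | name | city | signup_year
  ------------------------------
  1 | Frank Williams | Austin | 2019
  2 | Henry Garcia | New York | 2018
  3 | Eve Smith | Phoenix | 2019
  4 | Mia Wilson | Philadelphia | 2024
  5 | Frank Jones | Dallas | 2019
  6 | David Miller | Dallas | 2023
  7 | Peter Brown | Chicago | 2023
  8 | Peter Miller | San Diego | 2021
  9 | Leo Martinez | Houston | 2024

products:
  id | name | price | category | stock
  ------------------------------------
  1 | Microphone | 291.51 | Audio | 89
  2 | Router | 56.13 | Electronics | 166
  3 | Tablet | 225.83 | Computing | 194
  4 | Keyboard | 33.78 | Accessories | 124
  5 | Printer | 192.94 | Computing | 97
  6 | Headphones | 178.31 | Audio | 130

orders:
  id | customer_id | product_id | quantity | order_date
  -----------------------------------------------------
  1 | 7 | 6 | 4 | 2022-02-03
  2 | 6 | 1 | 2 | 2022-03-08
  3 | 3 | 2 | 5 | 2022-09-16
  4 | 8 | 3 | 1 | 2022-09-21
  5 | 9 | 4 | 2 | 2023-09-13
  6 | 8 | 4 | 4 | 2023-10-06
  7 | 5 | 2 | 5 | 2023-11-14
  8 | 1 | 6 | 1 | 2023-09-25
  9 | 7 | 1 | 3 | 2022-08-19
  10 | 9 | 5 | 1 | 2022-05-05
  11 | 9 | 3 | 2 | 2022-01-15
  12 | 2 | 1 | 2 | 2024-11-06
SELECT name, price FROM products WHERE price >= 134.77

Execution result:
name | price
Microphone | 291.51
Tablet | 225.83
Printer | 192.94
Headphones | 178.31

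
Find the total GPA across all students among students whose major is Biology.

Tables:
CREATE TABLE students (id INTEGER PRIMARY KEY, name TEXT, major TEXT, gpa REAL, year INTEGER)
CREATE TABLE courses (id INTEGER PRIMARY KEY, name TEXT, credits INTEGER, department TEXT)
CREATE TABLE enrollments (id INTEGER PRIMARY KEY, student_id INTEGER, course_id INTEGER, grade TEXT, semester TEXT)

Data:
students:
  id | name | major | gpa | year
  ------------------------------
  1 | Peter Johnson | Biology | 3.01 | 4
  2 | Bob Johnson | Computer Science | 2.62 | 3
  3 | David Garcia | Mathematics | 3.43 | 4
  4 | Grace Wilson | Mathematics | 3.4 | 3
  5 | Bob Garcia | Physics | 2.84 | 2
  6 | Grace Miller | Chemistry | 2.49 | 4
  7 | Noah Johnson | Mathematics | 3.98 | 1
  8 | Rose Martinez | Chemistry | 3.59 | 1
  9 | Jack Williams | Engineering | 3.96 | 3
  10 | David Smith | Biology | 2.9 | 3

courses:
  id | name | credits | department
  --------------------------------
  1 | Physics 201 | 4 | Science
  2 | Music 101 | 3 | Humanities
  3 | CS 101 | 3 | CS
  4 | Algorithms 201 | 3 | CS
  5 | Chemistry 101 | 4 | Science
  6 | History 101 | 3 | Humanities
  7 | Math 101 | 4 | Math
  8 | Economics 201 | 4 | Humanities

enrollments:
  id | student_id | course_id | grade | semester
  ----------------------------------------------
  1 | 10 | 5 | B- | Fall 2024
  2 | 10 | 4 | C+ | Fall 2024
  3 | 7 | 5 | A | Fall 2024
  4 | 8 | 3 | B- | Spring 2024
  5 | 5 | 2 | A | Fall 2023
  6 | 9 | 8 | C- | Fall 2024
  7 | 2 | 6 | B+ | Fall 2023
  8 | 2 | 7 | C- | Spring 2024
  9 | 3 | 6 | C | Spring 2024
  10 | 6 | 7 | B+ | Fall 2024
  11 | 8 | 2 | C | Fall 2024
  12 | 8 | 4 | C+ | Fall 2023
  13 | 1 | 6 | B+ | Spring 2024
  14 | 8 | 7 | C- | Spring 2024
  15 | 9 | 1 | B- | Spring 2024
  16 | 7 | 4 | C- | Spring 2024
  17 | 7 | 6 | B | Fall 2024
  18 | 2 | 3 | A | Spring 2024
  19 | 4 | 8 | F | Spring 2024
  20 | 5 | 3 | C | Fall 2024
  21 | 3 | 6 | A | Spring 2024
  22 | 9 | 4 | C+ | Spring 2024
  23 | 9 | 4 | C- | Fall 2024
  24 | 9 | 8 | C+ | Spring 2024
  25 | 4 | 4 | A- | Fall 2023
SELECT SUM(gpa) FROM students WHERE major = 'Biology'

Execution result:
5.91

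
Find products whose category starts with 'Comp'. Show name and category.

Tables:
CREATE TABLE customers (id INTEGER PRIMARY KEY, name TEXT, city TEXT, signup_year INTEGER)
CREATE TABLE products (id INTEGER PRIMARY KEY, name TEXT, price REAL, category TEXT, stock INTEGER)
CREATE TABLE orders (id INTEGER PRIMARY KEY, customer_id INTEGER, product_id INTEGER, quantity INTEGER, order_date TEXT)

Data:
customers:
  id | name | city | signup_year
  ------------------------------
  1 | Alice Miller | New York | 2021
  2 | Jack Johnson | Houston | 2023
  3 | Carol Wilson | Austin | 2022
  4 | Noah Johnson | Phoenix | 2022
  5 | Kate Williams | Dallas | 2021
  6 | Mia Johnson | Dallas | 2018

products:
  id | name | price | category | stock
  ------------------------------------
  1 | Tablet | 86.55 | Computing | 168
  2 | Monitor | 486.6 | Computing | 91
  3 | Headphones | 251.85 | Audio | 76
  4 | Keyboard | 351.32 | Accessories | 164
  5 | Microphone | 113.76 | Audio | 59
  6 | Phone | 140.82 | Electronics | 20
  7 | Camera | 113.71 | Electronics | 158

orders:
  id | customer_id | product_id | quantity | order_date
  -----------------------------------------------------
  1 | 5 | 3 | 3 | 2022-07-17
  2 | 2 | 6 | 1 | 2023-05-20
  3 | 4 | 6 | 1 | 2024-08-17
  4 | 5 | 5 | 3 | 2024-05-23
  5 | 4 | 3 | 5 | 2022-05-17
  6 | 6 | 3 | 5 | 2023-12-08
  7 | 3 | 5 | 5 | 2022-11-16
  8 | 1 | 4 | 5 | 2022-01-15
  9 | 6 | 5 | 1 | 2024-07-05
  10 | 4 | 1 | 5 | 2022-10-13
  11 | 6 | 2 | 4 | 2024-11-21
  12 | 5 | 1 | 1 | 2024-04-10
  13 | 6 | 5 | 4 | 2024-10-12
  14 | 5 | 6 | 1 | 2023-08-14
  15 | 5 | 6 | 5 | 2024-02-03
SELECT name, category FROM products WHERE category LIKE 'Comp%'

Execution result:
name | category
Tablet | Computing
Monitor | Computing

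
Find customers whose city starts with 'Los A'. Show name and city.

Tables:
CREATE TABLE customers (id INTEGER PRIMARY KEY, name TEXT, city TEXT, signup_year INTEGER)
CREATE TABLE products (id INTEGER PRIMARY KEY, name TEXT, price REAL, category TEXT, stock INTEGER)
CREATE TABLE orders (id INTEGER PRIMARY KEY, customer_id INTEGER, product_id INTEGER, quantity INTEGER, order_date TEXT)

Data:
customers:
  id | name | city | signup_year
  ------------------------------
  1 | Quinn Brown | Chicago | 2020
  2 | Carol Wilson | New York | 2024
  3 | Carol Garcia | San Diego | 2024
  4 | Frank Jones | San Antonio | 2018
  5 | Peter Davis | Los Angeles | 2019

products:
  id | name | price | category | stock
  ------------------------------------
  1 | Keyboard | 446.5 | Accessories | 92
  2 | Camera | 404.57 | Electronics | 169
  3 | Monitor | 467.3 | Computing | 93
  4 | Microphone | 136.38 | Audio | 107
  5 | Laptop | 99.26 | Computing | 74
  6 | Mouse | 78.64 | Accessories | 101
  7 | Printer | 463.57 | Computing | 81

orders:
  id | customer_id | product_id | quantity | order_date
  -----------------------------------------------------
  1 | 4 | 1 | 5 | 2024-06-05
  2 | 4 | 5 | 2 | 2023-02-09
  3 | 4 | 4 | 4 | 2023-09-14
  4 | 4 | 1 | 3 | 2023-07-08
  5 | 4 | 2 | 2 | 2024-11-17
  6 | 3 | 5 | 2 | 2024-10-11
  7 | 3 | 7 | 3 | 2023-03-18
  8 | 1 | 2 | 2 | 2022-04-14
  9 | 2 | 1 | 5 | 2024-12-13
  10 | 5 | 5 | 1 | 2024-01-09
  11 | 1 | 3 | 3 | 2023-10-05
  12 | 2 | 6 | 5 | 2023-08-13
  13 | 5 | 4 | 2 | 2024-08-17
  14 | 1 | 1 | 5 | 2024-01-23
SELECT name, city FROM customers WHERE city LIKE 'Los A%'

Execution result:
name | city
Peter Davis | Los Angeles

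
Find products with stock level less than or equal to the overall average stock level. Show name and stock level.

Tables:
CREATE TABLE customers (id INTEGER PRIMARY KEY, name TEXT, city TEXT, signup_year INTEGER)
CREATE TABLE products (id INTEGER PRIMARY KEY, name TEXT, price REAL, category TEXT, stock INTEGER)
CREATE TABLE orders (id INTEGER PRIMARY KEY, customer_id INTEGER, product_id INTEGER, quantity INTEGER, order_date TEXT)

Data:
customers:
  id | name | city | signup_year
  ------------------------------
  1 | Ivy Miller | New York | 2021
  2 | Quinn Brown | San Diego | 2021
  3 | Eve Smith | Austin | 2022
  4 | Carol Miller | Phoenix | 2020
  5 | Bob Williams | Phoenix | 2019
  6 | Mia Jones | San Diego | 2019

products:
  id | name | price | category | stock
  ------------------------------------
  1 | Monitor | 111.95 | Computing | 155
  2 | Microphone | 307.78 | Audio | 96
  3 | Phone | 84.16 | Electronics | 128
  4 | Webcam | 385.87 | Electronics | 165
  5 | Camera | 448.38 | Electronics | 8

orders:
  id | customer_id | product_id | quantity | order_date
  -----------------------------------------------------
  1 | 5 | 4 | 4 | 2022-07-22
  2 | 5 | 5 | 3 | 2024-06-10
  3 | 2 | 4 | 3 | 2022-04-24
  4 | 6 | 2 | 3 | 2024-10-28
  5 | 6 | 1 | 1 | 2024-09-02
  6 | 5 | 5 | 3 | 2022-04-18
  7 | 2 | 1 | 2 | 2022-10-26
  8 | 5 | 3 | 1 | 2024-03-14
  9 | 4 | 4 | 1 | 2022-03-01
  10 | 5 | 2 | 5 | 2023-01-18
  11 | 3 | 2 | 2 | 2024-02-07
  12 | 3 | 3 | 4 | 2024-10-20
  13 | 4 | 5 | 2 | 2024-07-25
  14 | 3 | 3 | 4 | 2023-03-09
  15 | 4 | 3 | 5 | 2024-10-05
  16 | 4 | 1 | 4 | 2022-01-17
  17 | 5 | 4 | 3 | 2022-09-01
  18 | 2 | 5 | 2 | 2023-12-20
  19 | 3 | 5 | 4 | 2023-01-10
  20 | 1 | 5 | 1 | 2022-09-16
SELECT name, stock FROM products WHERE stock <= (SELECT AVG(stock) FROM products)

Execution result:
name | stock
Microphone | 96
Camera | 8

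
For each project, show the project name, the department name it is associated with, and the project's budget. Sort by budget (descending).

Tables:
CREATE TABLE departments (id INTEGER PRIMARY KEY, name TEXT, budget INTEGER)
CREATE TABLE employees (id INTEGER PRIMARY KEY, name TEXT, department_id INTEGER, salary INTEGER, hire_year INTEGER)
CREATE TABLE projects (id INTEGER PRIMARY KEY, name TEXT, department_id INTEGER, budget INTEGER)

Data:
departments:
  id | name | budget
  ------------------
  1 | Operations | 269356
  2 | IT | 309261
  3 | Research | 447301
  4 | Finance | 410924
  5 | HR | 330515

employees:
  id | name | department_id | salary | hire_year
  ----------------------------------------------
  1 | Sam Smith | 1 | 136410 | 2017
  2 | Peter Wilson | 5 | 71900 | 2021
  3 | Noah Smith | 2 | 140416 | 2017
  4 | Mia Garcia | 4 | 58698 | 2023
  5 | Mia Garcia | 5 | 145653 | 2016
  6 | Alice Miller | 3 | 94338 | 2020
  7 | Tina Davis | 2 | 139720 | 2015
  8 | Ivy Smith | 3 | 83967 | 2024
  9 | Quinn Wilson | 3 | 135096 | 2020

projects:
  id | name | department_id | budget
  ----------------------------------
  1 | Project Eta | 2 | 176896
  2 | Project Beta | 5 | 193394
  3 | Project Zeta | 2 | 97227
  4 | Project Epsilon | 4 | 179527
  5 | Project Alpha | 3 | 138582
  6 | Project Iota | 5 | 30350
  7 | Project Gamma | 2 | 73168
SELECT c.name, p.name AS department, c.budget FROM projects c JOIN departments p ON c.department_id = p.id ORDER BY c.budget DESC

Execution result:
name | department | budget
Project Beta | HR | 193394
Project Epsilon | Finance | 179527
Project Eta | IT | 176896
Project Alpha | Research | 138582
Project Zeta | IT | 97227
Project Gamma | IT | 73168
Project Iota | HR | 30350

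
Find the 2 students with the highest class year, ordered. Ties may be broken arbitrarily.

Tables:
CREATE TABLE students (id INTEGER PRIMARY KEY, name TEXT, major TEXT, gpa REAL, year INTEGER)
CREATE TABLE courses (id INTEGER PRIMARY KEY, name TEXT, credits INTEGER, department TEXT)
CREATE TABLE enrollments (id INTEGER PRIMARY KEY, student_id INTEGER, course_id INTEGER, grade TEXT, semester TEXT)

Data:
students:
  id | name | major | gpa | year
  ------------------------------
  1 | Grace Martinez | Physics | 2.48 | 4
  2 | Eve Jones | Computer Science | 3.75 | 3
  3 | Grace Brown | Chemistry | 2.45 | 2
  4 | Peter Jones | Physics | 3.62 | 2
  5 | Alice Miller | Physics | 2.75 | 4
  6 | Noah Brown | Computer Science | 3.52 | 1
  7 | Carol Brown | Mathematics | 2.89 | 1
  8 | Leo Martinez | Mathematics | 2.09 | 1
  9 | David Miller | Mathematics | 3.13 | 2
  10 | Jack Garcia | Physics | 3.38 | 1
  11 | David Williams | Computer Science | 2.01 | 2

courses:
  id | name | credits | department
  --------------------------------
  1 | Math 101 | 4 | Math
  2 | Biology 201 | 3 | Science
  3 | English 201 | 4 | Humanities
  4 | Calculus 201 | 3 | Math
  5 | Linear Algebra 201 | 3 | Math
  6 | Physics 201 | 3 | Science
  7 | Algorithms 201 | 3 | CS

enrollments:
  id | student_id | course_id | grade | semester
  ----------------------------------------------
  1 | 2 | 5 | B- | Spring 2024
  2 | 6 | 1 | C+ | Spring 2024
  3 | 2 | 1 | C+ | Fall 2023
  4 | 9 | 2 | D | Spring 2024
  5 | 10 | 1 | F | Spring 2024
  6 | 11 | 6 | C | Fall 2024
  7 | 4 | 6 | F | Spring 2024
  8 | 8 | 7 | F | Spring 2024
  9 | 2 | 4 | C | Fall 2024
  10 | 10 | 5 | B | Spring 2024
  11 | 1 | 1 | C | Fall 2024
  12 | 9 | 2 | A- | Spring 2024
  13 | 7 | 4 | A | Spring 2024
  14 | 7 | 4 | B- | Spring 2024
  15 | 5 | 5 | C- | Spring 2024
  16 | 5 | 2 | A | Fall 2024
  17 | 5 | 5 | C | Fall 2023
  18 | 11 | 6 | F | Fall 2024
SELECT name, year FROM students ORDER BY year DESC LIMIT 2

Execution result:
name | year
Grace Martinez | 4
Alice Miller | 4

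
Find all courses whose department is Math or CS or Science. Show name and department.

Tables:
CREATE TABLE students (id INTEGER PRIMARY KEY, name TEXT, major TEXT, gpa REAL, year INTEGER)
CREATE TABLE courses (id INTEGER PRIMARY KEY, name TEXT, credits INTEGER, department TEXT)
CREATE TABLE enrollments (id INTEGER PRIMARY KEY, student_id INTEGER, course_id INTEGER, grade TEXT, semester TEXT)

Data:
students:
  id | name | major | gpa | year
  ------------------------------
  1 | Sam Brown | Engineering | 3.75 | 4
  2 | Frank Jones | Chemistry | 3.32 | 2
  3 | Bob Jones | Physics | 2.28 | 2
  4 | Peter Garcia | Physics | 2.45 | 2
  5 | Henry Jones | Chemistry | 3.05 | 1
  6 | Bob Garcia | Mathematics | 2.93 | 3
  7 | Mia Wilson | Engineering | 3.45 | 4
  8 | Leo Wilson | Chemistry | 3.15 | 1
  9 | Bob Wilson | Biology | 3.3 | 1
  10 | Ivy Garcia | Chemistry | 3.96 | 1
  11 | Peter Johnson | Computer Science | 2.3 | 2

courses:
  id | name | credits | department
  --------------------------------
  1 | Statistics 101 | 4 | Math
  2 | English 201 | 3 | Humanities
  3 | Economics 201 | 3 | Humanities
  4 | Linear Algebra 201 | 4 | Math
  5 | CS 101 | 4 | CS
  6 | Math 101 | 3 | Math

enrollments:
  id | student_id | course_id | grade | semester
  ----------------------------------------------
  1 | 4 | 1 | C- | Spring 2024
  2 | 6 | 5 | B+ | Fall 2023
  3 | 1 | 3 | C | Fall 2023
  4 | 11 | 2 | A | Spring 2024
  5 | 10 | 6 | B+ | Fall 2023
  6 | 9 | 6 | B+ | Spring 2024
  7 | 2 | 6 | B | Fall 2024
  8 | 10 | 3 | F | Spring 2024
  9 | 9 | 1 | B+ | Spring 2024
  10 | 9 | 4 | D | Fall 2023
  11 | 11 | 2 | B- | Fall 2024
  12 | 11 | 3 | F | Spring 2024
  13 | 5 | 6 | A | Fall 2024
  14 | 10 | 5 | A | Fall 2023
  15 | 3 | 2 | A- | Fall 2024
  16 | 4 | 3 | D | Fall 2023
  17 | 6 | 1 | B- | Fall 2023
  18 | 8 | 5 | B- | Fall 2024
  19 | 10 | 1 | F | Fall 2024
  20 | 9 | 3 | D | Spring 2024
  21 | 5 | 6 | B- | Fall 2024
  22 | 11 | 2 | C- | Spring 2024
SELECT name, department FROM courses WHERE department IN ('Math', 'CS', 'Science')

Execution result:
name | department
Statistics 101 | Math
Linear Algebra 201 | Math
CS 101 | CS
Math 101 | Math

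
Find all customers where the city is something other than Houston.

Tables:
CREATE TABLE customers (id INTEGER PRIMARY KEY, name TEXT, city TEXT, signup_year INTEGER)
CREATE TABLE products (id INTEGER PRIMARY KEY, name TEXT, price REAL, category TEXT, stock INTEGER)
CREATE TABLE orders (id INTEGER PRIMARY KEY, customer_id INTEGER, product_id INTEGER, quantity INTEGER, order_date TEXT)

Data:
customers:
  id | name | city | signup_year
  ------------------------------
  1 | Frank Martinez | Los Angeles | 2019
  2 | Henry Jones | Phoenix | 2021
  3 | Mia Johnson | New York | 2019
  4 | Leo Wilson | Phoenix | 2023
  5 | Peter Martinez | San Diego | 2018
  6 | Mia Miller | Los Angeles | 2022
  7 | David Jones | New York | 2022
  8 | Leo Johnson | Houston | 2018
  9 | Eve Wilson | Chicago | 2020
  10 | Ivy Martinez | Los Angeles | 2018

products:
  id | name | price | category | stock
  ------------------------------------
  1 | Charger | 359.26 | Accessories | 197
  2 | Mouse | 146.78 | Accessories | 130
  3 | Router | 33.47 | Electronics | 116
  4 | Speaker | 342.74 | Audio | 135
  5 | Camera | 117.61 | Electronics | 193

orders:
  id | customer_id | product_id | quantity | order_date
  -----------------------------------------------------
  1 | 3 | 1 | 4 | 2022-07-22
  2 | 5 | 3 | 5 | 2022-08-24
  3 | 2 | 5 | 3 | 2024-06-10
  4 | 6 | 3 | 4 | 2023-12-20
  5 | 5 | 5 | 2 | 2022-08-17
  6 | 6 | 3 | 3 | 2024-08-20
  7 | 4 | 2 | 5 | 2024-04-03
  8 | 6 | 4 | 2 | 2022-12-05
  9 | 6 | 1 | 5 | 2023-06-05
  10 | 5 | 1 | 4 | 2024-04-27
SELECT name, city FROM customers WHERE city <> 'Houston'

Execution result:
name | city
Frank Martinez | Los Angeles
Henry Jones | Phoenix
Mia Johnson | New York
Leo Wilson | Phoenix
Peter Martinez | San Diego
Mia Miller | Los Angeles
David Jones | New York
Eve Wilson | Chicago
Ivy Martinez | Los Angeles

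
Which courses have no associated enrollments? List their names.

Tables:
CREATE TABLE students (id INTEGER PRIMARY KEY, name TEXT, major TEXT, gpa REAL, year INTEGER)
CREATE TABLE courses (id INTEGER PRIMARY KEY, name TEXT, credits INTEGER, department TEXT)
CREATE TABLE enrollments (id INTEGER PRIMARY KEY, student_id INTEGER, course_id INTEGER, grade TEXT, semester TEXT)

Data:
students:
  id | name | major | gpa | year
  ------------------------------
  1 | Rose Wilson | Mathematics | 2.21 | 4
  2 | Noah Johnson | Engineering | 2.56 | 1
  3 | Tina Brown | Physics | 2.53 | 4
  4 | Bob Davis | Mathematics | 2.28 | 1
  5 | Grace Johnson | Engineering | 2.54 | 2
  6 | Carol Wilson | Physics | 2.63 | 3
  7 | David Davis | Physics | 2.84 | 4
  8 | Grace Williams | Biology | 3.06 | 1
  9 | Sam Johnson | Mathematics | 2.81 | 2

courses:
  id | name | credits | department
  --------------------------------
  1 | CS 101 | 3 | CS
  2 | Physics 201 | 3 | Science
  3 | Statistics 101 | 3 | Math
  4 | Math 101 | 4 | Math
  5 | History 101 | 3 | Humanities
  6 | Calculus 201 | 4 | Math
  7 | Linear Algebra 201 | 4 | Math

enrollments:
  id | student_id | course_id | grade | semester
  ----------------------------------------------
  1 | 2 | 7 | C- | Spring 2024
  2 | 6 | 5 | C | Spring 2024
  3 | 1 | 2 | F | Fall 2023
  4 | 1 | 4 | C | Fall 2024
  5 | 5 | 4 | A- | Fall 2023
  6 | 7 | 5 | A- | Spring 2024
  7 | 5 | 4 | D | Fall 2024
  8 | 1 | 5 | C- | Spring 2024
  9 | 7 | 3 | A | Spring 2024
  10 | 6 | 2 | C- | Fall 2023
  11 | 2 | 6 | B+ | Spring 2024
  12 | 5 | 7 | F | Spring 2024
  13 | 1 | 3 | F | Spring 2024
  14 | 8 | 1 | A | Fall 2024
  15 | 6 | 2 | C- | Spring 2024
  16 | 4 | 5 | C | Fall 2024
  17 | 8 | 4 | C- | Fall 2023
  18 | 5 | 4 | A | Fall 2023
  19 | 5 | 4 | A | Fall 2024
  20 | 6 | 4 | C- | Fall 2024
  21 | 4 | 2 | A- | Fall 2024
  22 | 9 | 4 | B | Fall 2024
SELECT p.name FROM courses p LEFT JOIN enrollments c ON c.course_id = p.id WHERE c.id IS NULL

Execution result:
(no rows)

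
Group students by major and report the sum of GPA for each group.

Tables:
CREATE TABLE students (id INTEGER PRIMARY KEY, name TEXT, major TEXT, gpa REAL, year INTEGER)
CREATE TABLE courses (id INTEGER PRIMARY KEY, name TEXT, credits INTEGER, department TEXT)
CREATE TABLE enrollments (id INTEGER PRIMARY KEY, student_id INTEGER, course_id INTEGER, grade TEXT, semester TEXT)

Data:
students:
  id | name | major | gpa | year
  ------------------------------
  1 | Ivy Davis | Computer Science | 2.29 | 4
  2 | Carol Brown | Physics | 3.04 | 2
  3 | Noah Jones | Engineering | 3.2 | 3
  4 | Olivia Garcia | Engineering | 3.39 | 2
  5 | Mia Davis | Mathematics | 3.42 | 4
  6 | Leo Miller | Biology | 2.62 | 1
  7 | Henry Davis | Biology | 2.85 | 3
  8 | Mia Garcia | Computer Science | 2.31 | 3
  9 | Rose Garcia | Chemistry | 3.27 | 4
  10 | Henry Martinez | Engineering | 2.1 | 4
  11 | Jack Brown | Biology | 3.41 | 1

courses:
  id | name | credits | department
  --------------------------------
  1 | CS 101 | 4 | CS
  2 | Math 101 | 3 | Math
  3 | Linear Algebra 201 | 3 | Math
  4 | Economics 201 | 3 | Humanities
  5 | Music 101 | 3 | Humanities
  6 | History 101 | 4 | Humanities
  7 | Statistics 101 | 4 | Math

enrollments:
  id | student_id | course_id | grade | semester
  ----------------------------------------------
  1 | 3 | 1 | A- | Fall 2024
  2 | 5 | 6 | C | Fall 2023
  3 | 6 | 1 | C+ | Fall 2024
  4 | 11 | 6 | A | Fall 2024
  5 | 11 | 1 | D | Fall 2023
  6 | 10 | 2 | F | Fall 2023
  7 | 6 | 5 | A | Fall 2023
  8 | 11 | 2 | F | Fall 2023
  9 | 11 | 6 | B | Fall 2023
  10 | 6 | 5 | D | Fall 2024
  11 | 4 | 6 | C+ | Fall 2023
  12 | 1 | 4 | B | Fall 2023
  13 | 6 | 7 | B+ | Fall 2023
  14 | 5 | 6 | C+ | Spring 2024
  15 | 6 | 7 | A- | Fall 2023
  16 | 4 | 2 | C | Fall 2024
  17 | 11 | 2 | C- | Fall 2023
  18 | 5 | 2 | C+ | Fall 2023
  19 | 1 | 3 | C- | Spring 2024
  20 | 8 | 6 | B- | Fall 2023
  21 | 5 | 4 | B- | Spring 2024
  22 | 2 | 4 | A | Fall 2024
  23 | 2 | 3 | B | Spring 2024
SELECT major, SUM(gpa) AS sum_gpa FROM students GROUP BY major

Execution result:
major | sum_gpa
Biology | 8.88
Chemistry | 3.27
Computer Science | 4.60
Engineering | 8.69
Mathematics | 3.42
Physics | 3.04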